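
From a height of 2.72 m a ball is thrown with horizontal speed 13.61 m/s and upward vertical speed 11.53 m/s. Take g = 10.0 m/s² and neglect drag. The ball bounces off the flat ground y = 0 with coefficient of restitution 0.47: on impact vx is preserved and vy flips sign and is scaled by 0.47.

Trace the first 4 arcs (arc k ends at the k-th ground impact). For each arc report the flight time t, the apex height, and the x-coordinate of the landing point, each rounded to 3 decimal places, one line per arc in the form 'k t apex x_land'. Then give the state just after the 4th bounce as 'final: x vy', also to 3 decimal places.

Arc 1: start y=2.720, vy=11.530 → t=2.522, apex=9.367, x_land=34.321, impact vy=-13.687
  bounce: vy ← 0.47·13.687 = 6.433
Arc 2: start y=0.000, vy=6.433 → t=1.287, apex=2.069, x_land=51.831, impact vy=-6.433
  bounce: vy ← 0.47·6.433 = 3.024
Arc 3: start y=0.000, vy=3.024 → t=0.605, apex=0.457, x_land=60.061, impact vy=-3.024
  bounce: vy ← 0.47·3.024 = 1.421
Arc 4: start y=0.000, vy=1.421 → t=0.284, apex=0.101, x_land=63.929, impact vy=-1.421
  bounce: vy ← 0.47·1.421 = 0.668

1 2.522 9.367 34.321
2 1.287 2.069 51.831
3 0.605 0.457 60.061
4 0.284 0.101 63.929
final: 63.929 0.668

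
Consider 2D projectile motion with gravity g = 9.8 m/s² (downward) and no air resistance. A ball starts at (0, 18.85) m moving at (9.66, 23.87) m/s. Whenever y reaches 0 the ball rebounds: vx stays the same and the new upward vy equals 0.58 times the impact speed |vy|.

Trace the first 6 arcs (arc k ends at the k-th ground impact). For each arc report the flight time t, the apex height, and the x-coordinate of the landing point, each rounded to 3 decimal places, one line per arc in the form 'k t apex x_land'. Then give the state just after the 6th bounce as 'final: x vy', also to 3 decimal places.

1 5.563 47.920 53.738
2 3.628 16.120 88.781
3 2.104 5.423 109.106
4 1.220 1.824 120.894
5 0.708 0.614 127.731
6 0.411 0.206 131.697
final: 131.697 1.167

Arc 1: start y=18.850, vy=23.870 → t=5.563, apex=47.920, x_land=53.738, impact vy=-30.647
  bounce: vy ← 0.58·30.647 = 17.775
Arc 2: start y=0.000, vy=17.775 → t=3.628, apex=16.120, x_land=88.781, impact vy=-17.775
  bounce: vy ← 0.58·17.775 = 10.310
Arc 3: start y=0.000, vy=10.310 → t=2.104, apex=5.423, x_land=109.106, impact vy=-10.310
  bounce: vy ← 0.58·10.310 = 5.980
Arc 4: start y=0.000, vy=5.980 → t=1.220, apex=1.824, x_land=120.894, impact vy=-5.980
  bounce: vy ← 0.58·5.980 = 3.468
Arc 5: start y=0.000, vy=3.468 → t=0.708, apex=0.614, x_land=127.731, impact vy=-3.468
  bounce: vy ← 0.58·3.468 = 2.012
Arc 6: start y=0.000, vy=2.012 → t=0.411, apex=0.206, x_land=131.697, impact vy=-2.012
  bounce: vy ← 0.58·2.012 = 1.167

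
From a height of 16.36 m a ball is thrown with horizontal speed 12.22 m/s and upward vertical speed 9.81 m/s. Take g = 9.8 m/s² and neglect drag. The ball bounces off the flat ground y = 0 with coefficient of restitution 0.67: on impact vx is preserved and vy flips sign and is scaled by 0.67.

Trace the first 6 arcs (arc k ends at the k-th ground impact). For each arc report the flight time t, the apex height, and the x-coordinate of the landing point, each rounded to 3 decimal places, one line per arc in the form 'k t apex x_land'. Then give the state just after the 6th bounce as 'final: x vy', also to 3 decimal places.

1 3.084 21.270 37.692
2 2.792 9.548 71.809
3 1.871 4.286 94.667
4 1.253 1.924 109.981
5 0.840 0.864 120.242
6 0.563 0.388 127.117
final: 127.117 1.847

Arc 1: start y=16.360, vy=9.810 → t=3.084, apex=21.270, x_land=37.692, impact vy=-20.418
  bounce: vy ← 0.67·20.418 = 13.680
Arc 2: start y=0.000, vy=13.680 → t=2.792, apex=9.548, x_land=71.809, impact vy=-13.680
  bounce: vy ← 0.67·13.680 = 9.166
Arc 3: start y=0.000, vy=9.166 → t=1.871, apex=4.286, x_land=94.667, impact vy=-9.166
  bounce: vy ← 0.67·9.166 = 6.141
Arc 4: start y=0.000, vy=6.141 → t=1.253, apex=1.924, x_land=109.981, impact vy=-6.141
  bounce: vy ← 0.67·6.141 = 4.114
Arc 5: start y=0.000, vy=4.114 → t=0.840, apex=0.864, x_land=120.242, impact vy=-4.114
  bounce: vy ← 0.67·4.114 = 2.757
Arc 6: start y=0.000, vy=2.757 → t=0.563, apex=0.388, x_land=127.117, impact vy=-2.757
  bounce: vy ← 0.67·2.757 = 1.847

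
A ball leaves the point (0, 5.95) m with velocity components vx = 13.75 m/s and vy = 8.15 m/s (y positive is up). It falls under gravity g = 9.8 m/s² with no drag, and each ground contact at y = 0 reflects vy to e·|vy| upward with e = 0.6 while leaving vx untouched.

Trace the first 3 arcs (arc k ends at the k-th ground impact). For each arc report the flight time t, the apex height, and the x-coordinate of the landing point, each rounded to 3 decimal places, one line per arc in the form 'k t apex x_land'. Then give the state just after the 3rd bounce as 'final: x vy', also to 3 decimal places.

Arc 1: start y=5.950, vy=8.150 → t=2.212, apex=9.339, x_land=30.417, impact vy=-13.529
  bounce: vy ← 0.6·13.529 = 8.118
Arc 2: start y=0.000, vy=8.118 → t=1.657, apex=3.362, x_land=53.196, impact vy=-8.118
  bounce: vy ← 0.6·8.118 = 4.871
Arc 3: start y=0.000, vy=4.871 → t=0.994, apex=1.210, x_land=66.864, impact vy=-4.871
  bounce: vy ← 0.6·4.871 = 2.922

1 2.212 9.339 30.417
2 1.657 3.362 53.196
3 0.994 1.210 66.864
final: 66.864 2.922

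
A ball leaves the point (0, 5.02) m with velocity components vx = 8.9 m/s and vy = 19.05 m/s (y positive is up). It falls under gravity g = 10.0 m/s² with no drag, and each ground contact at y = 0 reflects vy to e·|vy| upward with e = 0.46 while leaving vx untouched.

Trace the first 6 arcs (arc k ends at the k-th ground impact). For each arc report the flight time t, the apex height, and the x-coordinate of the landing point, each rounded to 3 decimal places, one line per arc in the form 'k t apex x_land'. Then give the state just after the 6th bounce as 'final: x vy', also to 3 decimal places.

1 4.057 23.165 36.111
2 1.980 4.902 53.736
3 0.911 1.037 61.843
4 0.419 0.219 65.572
5 0.193 0.046 67.287
6 0.089 0.010 68.077
final: 68.077 0.204

Arc 1: start y=5.020, vy=19.050 → t=4.057, apex=23.165, x_land=36.111, impact vy=-21.524
  bounce: vy ← 0.46·21.524 = 9.901
Arc 2: start y=0.000, vy=9.901 → t=1.980, apex=4.902, x_land=53.736, impact vy=-9.901
  bounce: vy ← 0.46·9.901 = 4.555
Arc 3: start y=0.000, vy=4.555 → t=0.911, apex=1.037, x_land=61.843, impact vy=-4.555
  bounce: vy ← 0.46·4.555 = 2.095
Arc 4: start y=0.000, vy=2.095 → t=0.419, apex=0.219, x_land=65.572, impact vy=-2.095
  bounce: vy ← 0.46·2.095 = 0.964
Arc 5: start y=0.000, vy=0.964 → t=0.193, apex=0.046, x_land=67.287, impact vy=-0.964
  bounce: vy ← 0.46·0.964 = 0.443
Arc 6: start y=0.000, vy=0.443 → t=0.089, apex=0.010, x_land=68.077, impact vy=-0.443
  bounce: vy ← 0.46·0.443 = 0.204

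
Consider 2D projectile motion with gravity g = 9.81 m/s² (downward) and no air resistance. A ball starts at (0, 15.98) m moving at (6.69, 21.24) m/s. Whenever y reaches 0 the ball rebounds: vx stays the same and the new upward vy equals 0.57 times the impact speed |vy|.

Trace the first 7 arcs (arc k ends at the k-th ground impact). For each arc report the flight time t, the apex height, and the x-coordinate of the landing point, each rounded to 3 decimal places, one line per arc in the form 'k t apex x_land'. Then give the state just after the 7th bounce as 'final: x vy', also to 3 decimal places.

1 4.984 38.974 33.343
2 3.213 12.663 54.841
3 1.832 4.114 67.094
4 1.044 1.337 74.079
5 0.595 0.434 78.060
6 0.339 0.141 80.330
7 0.193 0.046 81.623
final: 81.623 0.541

Arc 1: start y=15.980, vy=21.240 → t=4.984, apex=38.974, x_land=33.343, impact vy=-27.653
  bounce: vy ← 0.57·27.653 = 15.762
Arc 2: start y=0.000, vy=15.762 → t=3.213, apex=12.663, x_land=54.841, impact vy=-15.762
  bounce: vy ← 0.57·15.762 = 8.984
Arc 3: start y=0.000, vy=8.984 → t=1.832, apex=4.114, x_land=67.094, impact vy=-8.984
  bounce: vy ← 0.57·8.984 = 5.121
Arc 4: start y=0.000, vy=5.121 → t=1.044, apex=1.337, x_land=74.079, impact vy=-5.121
  bounce: vy ← 0.57·5.121 = 2.919
Arc 5: start y=0.000, vy=2.919 → t=0.595, apex=0.434, x_land=78.060, impact vy=-2.919
  bounce: vy ← 0.57·2.919 = 1.664
Arc 6: start y=0.000, vy=1.664 → t=0.339, apex=0.141, x_land=80.330, impact vy=-1.664
  bounce: vy ← 0.57·1.664 = 0.948
Arc 7: start y=0.000, vy=0.948 → t=0.193, apex=0.046, x_land=81.623, impact vy=-0.948
  bounce: vy ← 0.57·0.948 = 0.541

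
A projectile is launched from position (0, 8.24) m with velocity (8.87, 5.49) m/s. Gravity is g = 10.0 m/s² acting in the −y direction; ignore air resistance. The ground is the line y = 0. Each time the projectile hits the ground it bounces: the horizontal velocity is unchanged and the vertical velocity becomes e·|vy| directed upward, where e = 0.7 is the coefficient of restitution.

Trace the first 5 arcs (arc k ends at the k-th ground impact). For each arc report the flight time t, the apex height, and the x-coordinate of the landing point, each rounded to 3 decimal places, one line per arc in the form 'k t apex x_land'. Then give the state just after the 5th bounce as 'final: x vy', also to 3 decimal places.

Arc 1: start y=8.240, vy=5.490 → t=1.945, apex=9.747, x_land=17.254, impact vy=-13.962
  bounce: vy ← 0.7·13.962 = 9.773
Arc 2: start y=0.000, vy=9.773 → t=1.955, apex=4.776, x_land=34.592, impact vy=-9.773
  bounce: vy ← 0.7·9.773 = 6.841
Arc 3: start y=0.000, vy=6.841 → t=1.368, apex=2.340, x_land=46.729, impact vy=-6.841
  bounce: vy ← 0.7·6.841 = 4.789
Arc 4: start y=0.000, vy=4.789 → t=0.958, apex=1.147, x_land=55.225, impact vy=-4.789
  bounce: vy ← 0.7·4.789 = 3.352
Arc 5: start y=0.000, vy=3.352 → t=0.670, apex=0.562, x_land=61.171, impact vy=-3.352
  bounce: vy ← 0.7·3.352 = 2.347

1 1.945 9.747 17.254
2 1.955 4.776 34.592
3 1.368 2.340 46.729
4 0.958 1.147 55.225
5 0.670 0.562 61.171
final: 61.171 2.347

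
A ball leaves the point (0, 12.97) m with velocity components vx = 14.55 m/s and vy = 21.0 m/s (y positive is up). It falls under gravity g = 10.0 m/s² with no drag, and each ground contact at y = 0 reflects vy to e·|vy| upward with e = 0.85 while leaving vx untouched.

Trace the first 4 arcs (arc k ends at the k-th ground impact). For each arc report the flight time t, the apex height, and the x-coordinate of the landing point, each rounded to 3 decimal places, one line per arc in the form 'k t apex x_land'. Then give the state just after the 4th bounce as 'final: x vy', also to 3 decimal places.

1 4.747 35.020 69.062
2 4.499 25.302 134.523
3 3.824 18.281 190.165
4 3.251 13.208 237.461
final: 237.461 13.815

Arc 1: start y=12.970, vy=21.000 → t=4.747, apex=35.020, x_land=69.062, impact vy=-26.465
  bounce: vy ← 0.85·26.465 = 22.495
Arc 2: start y=0.000, vy=22.495 → t=4.499, apex=25.302, x_land=134.523, impact vy=-22.495
  bounce: vy ← 0.85·22.495 = 19.121
Arc 3: start y=0.000, vy=19.121 → t=3.824, apex=18.281, x_land=190.165, impact vy=-19.121
  bounce: vy ← 0.85·19.121 = 16.253
Arc 4: start y=0.000, vy=16.253 → t=3.251, apex=13.208, x_land=237.461, impact vy=-16.253
  bounce: vy ← 0.85·16.253 = 13.815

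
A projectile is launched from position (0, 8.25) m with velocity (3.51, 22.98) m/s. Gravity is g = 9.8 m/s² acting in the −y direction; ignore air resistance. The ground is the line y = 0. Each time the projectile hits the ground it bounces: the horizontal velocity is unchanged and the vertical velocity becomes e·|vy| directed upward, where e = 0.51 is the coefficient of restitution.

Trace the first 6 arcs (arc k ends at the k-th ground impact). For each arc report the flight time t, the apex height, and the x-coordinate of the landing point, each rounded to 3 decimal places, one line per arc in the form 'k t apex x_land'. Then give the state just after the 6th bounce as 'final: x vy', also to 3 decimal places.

1 5.025 35.193 17.637
2 2.734 9.154 27.232
3 1.394 2.381 32.125
4 0.711 0.619 34.621
5 0.363 0.161 35.894
6 0.185 0.042 36.543
final: 36.543 0.462

Arc 1: start y=8.250, vy=22.980 → t=5.025, apex=35.193, x_land=17.637, impact vy=-26.264
  bounce: vy ← 0.51·26.264 = 13.394
Arc 2: start y=0.000, vy=13.394 → t=2.734, apex=9.154, x_land=27.232, impact vy=-13.394
  bounce: vy ← 0.51·13.394 = 6.831
Arc 3: start y=0.000, vy=6.831 → t=1.394, apex=2.381, x_land=32.125, impact vy=-6.831
  bounce: vy ← 0.51·6.831 = 3.484
Arc 4: start y=0.000, vy=3.484 → t=0.711, apex=0.619, x_land=34.621, impact vy=-3.484
  bounce: vy ← 0.51·3.484 = 1.777
Arc 5: start y=0.000, vy=1.777 → t=0.363, apex=0.161, x_land=35.894, impact vy=-1.777
  bounce: vy ← 0.51·1.777 = 0.906
Arc 6: start y=0.000, vy=0.906 → t=0.185, apex=0.042, x_land=36.543, impact vy=-0.906
  bounce: vy ← 0.51·0.906 = 0.462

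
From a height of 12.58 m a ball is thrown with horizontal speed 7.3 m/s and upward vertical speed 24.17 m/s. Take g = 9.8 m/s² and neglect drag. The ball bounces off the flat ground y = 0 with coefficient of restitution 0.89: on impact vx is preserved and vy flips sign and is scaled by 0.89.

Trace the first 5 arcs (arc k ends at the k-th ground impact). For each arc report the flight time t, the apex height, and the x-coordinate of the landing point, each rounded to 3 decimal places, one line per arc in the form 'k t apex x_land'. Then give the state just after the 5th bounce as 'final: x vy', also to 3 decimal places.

1 5.407 42.386 39.474
2 5.235 33.574 77.691
3 4.659 26.594 111.704
4 4.147 21.065 141.975
5 3.691 16.685 168.917
final: 168.917 16.095

Arc 1: start y=12.580, vy=24.170 → t=5.407, apex=42.386, x_land=39.474, impact vy=-28.823
  bounce: vy ← 0.89·28.823 = 25.652
Arc 2: start y=0.000, vy=25.652 → t=5.235, apex=33.574, x_land=77.691, impact vy=-25.652
  bounce: vy ← 0.89·25.652 = 22.831
Arc 3: start y=0.000, vy=22.831 → t=4.659, apex=26.594, x_land=111.704, impact vy=-22.831
  bounce: vy ← 0.89·22.831 = 20.319
Arc 4: start y=0.000, vy=20.319 → t=4.147, apex=21.065, x_land=141.975, impact vy=-20.319
  bounce: vy ← 0.89·20.319 = 18.084
Arc 5: start y=0.000, vy=18.084 → t=3.691, apex=16.685, x_land=168.917, impact vy=-18.084
  bounce: vy ← 0.89·18.084 = 16.095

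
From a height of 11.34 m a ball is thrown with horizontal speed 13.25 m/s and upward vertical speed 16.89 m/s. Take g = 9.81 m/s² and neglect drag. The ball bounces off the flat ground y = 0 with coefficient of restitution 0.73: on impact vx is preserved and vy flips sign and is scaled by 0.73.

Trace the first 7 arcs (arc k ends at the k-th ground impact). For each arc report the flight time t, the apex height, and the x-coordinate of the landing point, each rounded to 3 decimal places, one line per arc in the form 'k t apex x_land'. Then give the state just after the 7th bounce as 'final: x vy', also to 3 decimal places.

Arc 1: start y=11.340, vy=16.890 → t=4.019, apex=25.880, x_land=53.248, impact vy=-22.534
  bounce: vy ← 0.73·22.534 = 16.450
Arc 2: start y=0.000, vy=16.450 → t=3.354, apex=13.791, x_land=97.683, impact vy=-16.450
  bounce: vy ← 0.73·16.450 = 12.008
Arc 3: start y=0.000, vy=12.008 → t=2.448, apex=7.349, x_land=130.121, impact vy=-12.008
  bounce: vy ← 0.73·12.008 = 8.766
Arc 4: start y=0.000, vy=8.766 → t=1.787, apex=3.917, x_land=153.801, impact vy=-8.766
  bounce: vy ← 0.73·8.766 = 6.399
Arc 5: start y=0.000, vy=6.399 → t=1.305, apex=2.087, x_land=171.087, impact vy=-6.399
  bounce: vy ← 0.73·6.399 = 4.671
Arc 6: start y=0.000, vy=4.671 → t=0.952, apex=1.112, x_land=183.706, impact vy=-4.671
  bounce: vy ← 0.73·4.671 = 3.410
Arc 7: start y=0.000, vy=3.410 → t=0.695, apex=0.593, x_land=192.918, impact vy=-3.410
  bounce: vy ← 0.73·3.410 = 2.489

1 4.019 25.880 53.248
2 3.354 13.791 97.683
3 2.448 7.349 130.121
4 1.787 3.917 153.801
5 1.305 2.087 171.087
6 0.952 1.112 183.706
7 0.695 0.593 192.918
final: 192.918 2.489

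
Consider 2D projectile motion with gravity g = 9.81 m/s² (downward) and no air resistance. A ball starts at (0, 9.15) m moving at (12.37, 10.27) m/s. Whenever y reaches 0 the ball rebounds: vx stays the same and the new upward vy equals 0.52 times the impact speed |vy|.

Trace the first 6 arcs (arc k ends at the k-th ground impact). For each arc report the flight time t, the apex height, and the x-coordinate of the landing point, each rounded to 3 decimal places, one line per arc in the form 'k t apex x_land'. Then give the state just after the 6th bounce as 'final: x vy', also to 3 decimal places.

Arc 1: start y=9.150, vy=10.270 → t=2.768, apex=14.526, x_land=34.237, impact vy=-16.882
  bounce: vy ← 0.52·16.882 = 8.779
Arc 2: start y=0.000, vy=8.779 → t=1.790, apex=3.928, x_land=56.376, impact vy=-8.779
  bounce: vy ← 0.52·8.779 = 4.565
Arc 3: start y=0.000, vy=4.565 → t=0.931, apex=1.062, x_land=67.888, impact vy=-4.565
  bounce: vy ← 0.52·4.565 = 2.374
Arc 4: start y=0.000, vy=2.374 → t=0.484, apex=0.287, x_land=73.875, impact vy=-2.374
  bounce: vy ← 0.52·2.374 = 1.234
Arc 5: start y=0.000, vy=1.234 → t=0.252, apex=0.078, x_land=76.987, impact vy=-1.234
  bounce: vy ← 0.52·1.234 = 0.642
Arc 6: start y=0.000, vy=0.642 → t=0.131, apex=0.021, x_land=78.606, impact vy=-0.642
  bounce: vy ← 0.52·0.642 = 0.334

1 2.768 14.526 34.237
2 1.790 3.928 56.376
3 0.931 1.062 67.888
4 0.484 0.287 73.875
5 0.252 0.078 76.987
6 0.131 0.021 78.606
final: 78.606 0.334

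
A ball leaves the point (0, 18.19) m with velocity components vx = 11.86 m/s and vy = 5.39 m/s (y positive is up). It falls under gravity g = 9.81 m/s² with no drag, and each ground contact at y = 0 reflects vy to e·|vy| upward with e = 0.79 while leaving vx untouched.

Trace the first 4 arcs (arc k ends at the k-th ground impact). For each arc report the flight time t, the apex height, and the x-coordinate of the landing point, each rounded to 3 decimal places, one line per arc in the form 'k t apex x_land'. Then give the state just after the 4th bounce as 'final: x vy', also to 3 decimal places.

1 2.552 19.671 30.267
2 3.164 12.277 67.793
3 2.500 7.662 97.439
4 1.975 4.782 120.859
final: 120.859 7.652

Arc 1: start y=18.190, vy=5.390 → t=2.552, apex=19.671, x_land=30.267, impact vy=-19.645
  bounce: vy ← 0.79·19.645 = 15.520
Arc 2: start y=0.000, vy=15.520 → t=3.164, apex=12.277, x_land=67.793, impact vy=-15.520
  bounce: vy ← 0.79·15.520 = 12.261
Arc 3: start y=0.000, vy=12.261 → t=2.500, apex=7.662, x_land=97.439, impact vy=-12.261
  bounce: vy ← 0.79·12.261 = 9.686
Arc 4: start y=0.000, vy=9.686 → t=1.975, apex=4.782, x_land=120.859, impact vy=-9.686
  bounce: vy ← 0.79·9.686 = 7.652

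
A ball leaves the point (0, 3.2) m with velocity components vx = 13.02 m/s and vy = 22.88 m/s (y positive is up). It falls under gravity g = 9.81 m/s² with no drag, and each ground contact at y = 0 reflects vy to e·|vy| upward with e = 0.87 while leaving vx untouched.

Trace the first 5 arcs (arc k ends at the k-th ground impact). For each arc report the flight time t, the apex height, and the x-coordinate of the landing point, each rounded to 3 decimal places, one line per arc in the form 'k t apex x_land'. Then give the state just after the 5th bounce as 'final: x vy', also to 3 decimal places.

Arc 1: start y=3.200, vy=22.880 → t=4.801, apex=29.882, x_land=62.503, impact vy=-24.213
  bounce: vy ← 0.87·24.213 = 21.065
Arc 2: start y=0.000, vy=21.065 → t=4.295, apex=22.617, x_land=118.420, impact vy=-21.065
  bounce: vy ← 0.87·21.065 = 18.327
Arc 3: start y=0.000, vy=18.327 → t=3.736, apex=17.119, x_land=167.068, impact vy=-18.327
  bounce: vy ← 0.87·18.327 = 15.944
Arc 4: start y=0.000, vy=15.944 → t=3.251, apex=12.957, x_land=209.391, impact vy=-15.944
  bounce: vy ← 0.87·15.944 = 13.872
Arc 5: start y=0.000, vy=13.872 → t=2.828, apex=9.808, x_land=246.212, impact vy=-13.872
  bounce: vy ← 0.87·13.872 = 12.068

1 4.801 29.882 62.503
2 4.295 22.617 118.420
3 3.736 17.119 167.068
4 3.251 12.957 209.391
5 2.828 9.808 246.212
final: 246.212 12.068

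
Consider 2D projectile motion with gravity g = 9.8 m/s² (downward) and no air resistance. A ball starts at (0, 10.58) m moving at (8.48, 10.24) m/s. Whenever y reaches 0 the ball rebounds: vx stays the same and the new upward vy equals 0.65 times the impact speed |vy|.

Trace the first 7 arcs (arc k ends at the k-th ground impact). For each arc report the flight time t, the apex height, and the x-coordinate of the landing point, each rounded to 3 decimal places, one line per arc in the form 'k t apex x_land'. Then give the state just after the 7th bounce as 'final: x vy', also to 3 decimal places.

1 2.848 15.930 24.151
2 2.344 6.730 44.027
3 1.524 2.844 56.947
4 0.990 1.201 65.345
5 0.644 0.508 70.804
6 0.418 0.214 74.352
7 0.272 0.091 76.658
final: 76.658 0.866

Arc 1: start y=10.580, vy=10.240 → t=2.848, apex=15.930, x_land=24.151, impact vy=-17.670
  bounce: vy ← 0.65·17.670 = 11.485
Arc 2: start y=0.000, vy=11.485 → t=2.344, apex=6.730, x_land=44.027, impact vy=-11.485
  bounce: vy ← 0.65·11.485 = 7.466
Arc 3: start y=0.000, vy=7.466 → t=1.524, apex=2.844, x_land=56.947, impact vy=-7.466
  bounce: vy ← 0.65·7.466 = 4.853
Arc 4: start y=0.000, vy=4.853 → t=0.990, apex=1.201, x_land=65.345, impact vy=-4.853
  bounce: vy ← 0.65·4.853 = 3.154
Arc 5: start y=0.000, vy=3.154 → t=0.644, apex=0.508, x_land=70.804, impact vy=-3.154
  bounce: vy ← 0.65·3.154 = 2.050
Arc 6: start y=0.000, vy=2.050 → t=0.418, apex=0.214, x_land=74.352, impact vy=-2.050
  bounce: vy ← 0.65·2.050 = 1.333
Arc 7: start y=0.000, vy=1.333 → t=0.272, apex=0.091, x_land=76.658, impact vy=-1.333
  bounce: vy ← 0.65·1.333 = 0.866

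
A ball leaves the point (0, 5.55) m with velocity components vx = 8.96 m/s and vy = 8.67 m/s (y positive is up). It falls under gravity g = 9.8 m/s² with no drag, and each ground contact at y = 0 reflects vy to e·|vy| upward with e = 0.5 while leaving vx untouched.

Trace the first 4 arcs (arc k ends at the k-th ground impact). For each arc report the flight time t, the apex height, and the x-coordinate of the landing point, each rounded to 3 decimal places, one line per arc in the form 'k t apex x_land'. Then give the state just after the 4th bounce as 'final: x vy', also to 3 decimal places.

Arc 1: start y=5.550, vy=8.670 → t=2.269, apex=9.385, x_land=20.327, impact vy=-13.563
  bounce: vy ← 0.5·13.563 = 6.781
Arc 2: start y=0.000, vy=6.781 → t=1.384, apex=2.346, x_land=32.727, impact vy=-6.781
  bounce: vy ← 0.5·6.781 = 3.391
Arc 3: start y=0.000, vy=3.391 → t=0.692, apex=0.587, x_land=38.927, impact vy=-3.391
  bounce: vy ← 0.5·3.391 = 1.695
Arc 4: start y=0.000, vy=1.695 → t=0.346, apex=0.147, x_land=42.028, impact vy=-1.695
  bounce: vy ← 0.5·1.695 = 0.848

1 2.269 9.385 20.327
2 1.384 2.346 32.727
3 0.692 0.587 38.927
4 0.346 0.147 42.028
final: 42.028 0.848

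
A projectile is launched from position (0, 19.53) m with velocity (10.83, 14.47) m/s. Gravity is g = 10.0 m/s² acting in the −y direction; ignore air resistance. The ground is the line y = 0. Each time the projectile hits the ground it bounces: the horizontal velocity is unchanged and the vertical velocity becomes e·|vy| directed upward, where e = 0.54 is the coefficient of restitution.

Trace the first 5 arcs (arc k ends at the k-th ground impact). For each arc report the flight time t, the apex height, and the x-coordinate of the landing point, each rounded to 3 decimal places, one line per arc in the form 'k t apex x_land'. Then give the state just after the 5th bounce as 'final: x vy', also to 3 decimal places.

1 3.896 29.999 42.199
2 2.645 8.748 70.848
3 1.429 2.551 86.319
4 0.771 0.744 94.673
5 0.417 0.217 99.185
final: 99.185 1.125

Arc 1: start y=19.530, vy=14.470 → t=3.896, apex=29.999, x_land=42.199, impact vy=-24.495
  bounce: vy ← 0.54·24.495 = 13.227
Arc 2: start y=0.000, vy=13.227 → t=2.645, apex=8.748, x_land=70.848, impact vy=-13.227
  bounce: vy ← 0.54·13.227 = 7.143
Arc 3: start y=0.000, vy=7.143 → t=1.429, apex=2.551, x_land=86.319, impact vy=-7.143
  bounce: vy ← 0.54·7.143 = 3.857
Arc 4: start y=0.000, vy=3.857 → t=0.771, apex=0.744, x_land=94.673, impact vy=-3.857
  bounce: vy ← 0.54·3.857 = 2.083
Arc 5: start y=0.000, vy=2.083 → t=0.417, apex=0.217, x_land=99.185, impact vy=-2.083
  bounce: vy ← 0.54·2.083 = 1.125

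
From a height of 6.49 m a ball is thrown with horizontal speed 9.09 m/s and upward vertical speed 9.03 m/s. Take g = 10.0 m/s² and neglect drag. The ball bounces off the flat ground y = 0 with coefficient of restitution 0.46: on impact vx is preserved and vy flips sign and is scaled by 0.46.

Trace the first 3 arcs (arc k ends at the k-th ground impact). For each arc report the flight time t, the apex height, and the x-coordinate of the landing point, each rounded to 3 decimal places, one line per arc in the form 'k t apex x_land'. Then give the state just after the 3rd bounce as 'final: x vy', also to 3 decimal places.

Arc 1: start y=6.490, vy=9.030 → t=2.357, apex=10.567, x_land=21.423, impact vy=-14.538
  bounce: vy ← 0.46·14.538 = 6.687
Arc 2: start y=0.000, vy=6.687 → t=1.337, apex=2.236, x_land=33.580, impact vy=-6.687
  bounce: vy ← 0.46·6.687 = 3.076
Arc 3: start y=0.000, vy=3.076 → t=0.615, apex=0.473, x_land=39.173, impact vy=-3.076
  bounce: vy ← 0.46·3.076 = 1.415

1 2.357 10.567 21.423
2 1.337 2.236 33.580
3 0.615 0.473 39.173
final: 39.173 1.415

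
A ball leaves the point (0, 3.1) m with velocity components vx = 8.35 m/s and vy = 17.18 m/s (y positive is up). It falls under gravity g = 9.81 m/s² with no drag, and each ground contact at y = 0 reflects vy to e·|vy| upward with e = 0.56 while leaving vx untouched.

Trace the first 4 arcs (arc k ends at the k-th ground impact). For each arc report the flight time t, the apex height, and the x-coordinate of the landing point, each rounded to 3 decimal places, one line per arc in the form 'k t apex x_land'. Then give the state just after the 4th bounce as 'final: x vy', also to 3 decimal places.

Arc 1: start y=3.100, vy=17.180 → t=3.675, apex=18.143, x_land=30.682, impact vy=-18.867
  bounce: vy ← 0.56·18.867 = 10.566
Arc 2: start y=0.000, vy=10.566 → t=2.154, apex=5.690, x_land=48.669, impact vy=-10.566
  bounce: vy ← 0.56·10.566 = 5.917
Arc 3: start y=0.000, vy=5.917 → t=1.206, apex=1.784, x_land=58.741, impact vy=-5.917
  bounce: vy ← 0.56·5.917 = 3.313
Arc 4: start y=0.000, vy=3.313 → t=0.676, apex=0.560, x_land=64.382, impact vy=-3.313
  bounce: vy ← 0.56·3.313 = 1.856

1 3.675 18.143 30.682
2 2.154 5.690 48.669
3 1.206 1.784 58.741
4 0.676 0.560 64.382
final: 64.382 1.856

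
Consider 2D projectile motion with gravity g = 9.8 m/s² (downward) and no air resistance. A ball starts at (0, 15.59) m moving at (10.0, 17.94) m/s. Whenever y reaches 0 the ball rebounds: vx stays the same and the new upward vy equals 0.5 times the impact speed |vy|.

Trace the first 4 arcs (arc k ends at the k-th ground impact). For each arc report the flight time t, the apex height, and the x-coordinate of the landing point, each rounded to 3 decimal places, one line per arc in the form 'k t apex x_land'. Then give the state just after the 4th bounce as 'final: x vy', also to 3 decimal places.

1 4.387 32.011 43.865
2 2.556 8.003 69.425
3 1.278 2.001 82.204
4 0.639 0.500 88.594
final: 88.594 1.566

Arc 1: start y=15.590, vy=17.940 → t=4.387, apex=32.011, x_land=43.865, impact vy=-25.048
  bounce: vy ← 0.5·25.048 = 12.524
Arc 2: start y=0.000, vy=12.524 → t=2.556, apex=8.003, x_land=69.425, impact vy=-12.524
  bounce: vy ← 0.5·12.524 = 6.262
Arc 3: start y=0.000, vy=6.262 → t=1.278, apex=2.001, x_land=82.204, impact vy=-6.262
  bounce: vy ← 0.5·6.262 = 3.131
Arc 4: start y=0.000, vy=3.131 → t=0.639, apex=0.500, x_land=88.594, impact vy=-3.131
  bounce: vy ← 0.5·3.131 = 1.566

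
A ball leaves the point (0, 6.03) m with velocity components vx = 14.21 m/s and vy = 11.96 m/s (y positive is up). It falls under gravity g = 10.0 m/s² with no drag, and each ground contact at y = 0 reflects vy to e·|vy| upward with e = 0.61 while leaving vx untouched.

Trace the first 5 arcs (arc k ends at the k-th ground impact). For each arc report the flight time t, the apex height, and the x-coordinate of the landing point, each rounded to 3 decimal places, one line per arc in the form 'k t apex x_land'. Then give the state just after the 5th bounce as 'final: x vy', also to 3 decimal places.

1 2.820 13.182 40.068
2 1.981 4.905 68.217
3 1.208 1.825 85.388
4 0.737 0.679 95.862
5 0.450 0.253 102.251
final: 102.251 1.371

Arc 1: start y=6.030, vy=11.960 → t=2.820, apex=13.182, x_land=40.068, impact vy=-16.237
  bounce: vy ← 0.61·16.237 = 9.905
Arc 2: start y=0.000, vy=9.905 → t=1.981, apex=4.905, x_land=68.217, impact vy=-9.905
  bounce: vy ← 0.61·9.905 = 6.042
Arc 3: start y=0.000, vy=6.042 → t=1.208, apex=1.825, x_land=85.388, impact vy=-6.042
  bounce: vy ← 0.61·6.042 = 3.686
Arc 4: start y=0.000, vy=3.686 → t=0.737, apex=0.679, x_land=95.862, impact vy=-3.686
  bounce: vy ← 0.61·3.686 = 2.248
Arc 5: start y=0.000, vy=2.248 → t=0.450, apex=0.253, x_land=102.251, impact vy=-2.248
  bounce: vy ← 0.61·2.248 = 1.371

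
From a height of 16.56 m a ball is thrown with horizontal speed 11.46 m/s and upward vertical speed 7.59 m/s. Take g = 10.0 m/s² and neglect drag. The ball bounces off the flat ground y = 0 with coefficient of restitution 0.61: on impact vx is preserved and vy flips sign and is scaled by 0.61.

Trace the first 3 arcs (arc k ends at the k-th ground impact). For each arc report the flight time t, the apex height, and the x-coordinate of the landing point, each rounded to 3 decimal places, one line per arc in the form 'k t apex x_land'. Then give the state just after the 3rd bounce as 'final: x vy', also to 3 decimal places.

1 2.731 19.440 31.295
2 2.406 7.234 58.864
3 1.467 2.692 75.680
final: 75.680 4.476

Arc 1: start y=16.560, vy=7.590 → t=2.731, apex=19.440, x_land=31.295, impact vy=-19.718
  bounce: vy ← 0.61·19.718 = 12.028
Arc 2: start y=0.000, vy=12.028 → t=2.406, apex=7.234, x_land=58.864, impact vy=-12.028
  bounce: vy ← 0.61·12.028 = 7.337
Arc 3: start y=0.000, vy=7.337 → t=1.467, apex=2.692, x_land=75.680, impact vy=-7.337
  bounce: vy ← 0.61·7.337 = 4.476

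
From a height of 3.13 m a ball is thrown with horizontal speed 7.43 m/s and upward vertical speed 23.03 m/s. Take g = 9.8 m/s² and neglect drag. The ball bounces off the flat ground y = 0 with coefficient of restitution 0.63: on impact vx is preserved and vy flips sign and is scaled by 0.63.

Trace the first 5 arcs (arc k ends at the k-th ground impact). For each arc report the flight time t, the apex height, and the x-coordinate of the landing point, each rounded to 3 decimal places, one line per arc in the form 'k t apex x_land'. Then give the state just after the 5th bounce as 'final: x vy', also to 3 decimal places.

Arc 1: start y=3.130, vy=23.030 → t=4.832, apex=30.190, x_land=35.903, impact vy=-24.325
  bounce: vy ← 0.63·24.325 = 15.325
Arc 2: start y=0.000, vy=15.325 → t=3.128, apex=11.983, x_land=59.141, impact vy=-15.325
  bounce: vy ← 0.63·15.325 = 9.655
Arc 3: start y=0.000, vy=9.655 → t=1.970, apex=4.756, x_land=73.781, impact vy=-9.655
  bounce: vy ← 0.63·9.655 = 6.083
Arc 4: start y=0.000, vy=6.083 → t=1.241, apex=1.888, x_land=83.004, impact vy=-6.083
  bounce: vy ← 0.63·6.083 = 3.832
Arc 5: start y=0.000, vy=3.832 → t=0.782, apex=0.749, x_land=88.814, impact vy=-3.832
  bounce: vy ← 0.63·3.832 = 2.414

1 4.832 30.190 35.903
2 3.128 11.983 59.141
3 1.970 4.756 73.781
4 1.241 1.888 83.004
5 0.782 0.749 88.814
final: 88.814 2.414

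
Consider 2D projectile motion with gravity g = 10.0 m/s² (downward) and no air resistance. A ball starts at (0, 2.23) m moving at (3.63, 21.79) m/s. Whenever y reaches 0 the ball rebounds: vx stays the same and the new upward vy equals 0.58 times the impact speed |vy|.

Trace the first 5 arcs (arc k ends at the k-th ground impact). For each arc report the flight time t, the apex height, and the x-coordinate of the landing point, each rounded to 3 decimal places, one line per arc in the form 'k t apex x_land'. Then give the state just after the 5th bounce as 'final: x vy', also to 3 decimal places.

Arc 1: start y=2.230, vy=21.790 → t=4.458, apex=25.970, x_land=16.183, impact vy=-22.790
  bounce: vy ← 0.58·22.790 = 13.218
Arc 2: start y=0.000, vy=13.218 → t=2.644, apex=8.736, x_land=25.779, impact vy=-13.218
  bounce: vy ← 0.58·13.218 = 7.667
Arc 3: start y=0.000, vy=7.667 → t=1.533, apex=2.939, x_land=31.345, impact vy=-7.667
  bounce: vy ← 0.58·7.667 = 4.447
Arc 4: start y=0.000, vy=4.447 → t=0.889, apex=0.989, x_land=34.574, impact vy=-4.447
  bounce: vy ← 0.58·4.447 = 2.579
Arc 5: start y=0.000, vy=2.579 → t=0.516, apex=0.333, x_land=36.446, impact vy=-2.579
  bounce: vy ← 0.58·2.579 = 1.496

1 4.458 25.970 16.183
2 2.644 8.736 25.779
3 1.533 2.939 31.345
4 0.889 0.989 34.574
5 0.516 0.333 36.446
final: 36.446 1.496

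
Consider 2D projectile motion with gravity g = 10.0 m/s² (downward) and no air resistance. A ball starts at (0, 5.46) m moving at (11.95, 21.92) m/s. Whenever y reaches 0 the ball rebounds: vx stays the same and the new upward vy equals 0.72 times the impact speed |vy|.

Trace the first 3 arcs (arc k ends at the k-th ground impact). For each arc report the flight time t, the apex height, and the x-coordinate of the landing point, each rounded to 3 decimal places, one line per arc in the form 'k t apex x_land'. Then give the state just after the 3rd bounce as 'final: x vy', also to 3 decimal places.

1 4.620 29.484 55.213
2 3.497 15.285 97.000
3 2.518 7.924 127.087
final: 127.087 9.064

Arc 1: start y=5.460, vy=21.920 → t=4.620, apex=29.484, x_land=55.213, impact vy=-24.283
  bounce: vy ← 0.72·24.283 = 17.484
Arc 2: start y=0.000, vy=17.484 → t=3.497, apex=15.285, x_land=97.000, impact vy=-17.484
  bounce: vy ← 0.72·17.484 = 12.589
Arc 3: start y=0.000, vy=12.589 → t=2.518, apex=7.924, x_land=127.087, impact vy=-12.589
  bounce: vy ← 0.72·12.589 = 9.064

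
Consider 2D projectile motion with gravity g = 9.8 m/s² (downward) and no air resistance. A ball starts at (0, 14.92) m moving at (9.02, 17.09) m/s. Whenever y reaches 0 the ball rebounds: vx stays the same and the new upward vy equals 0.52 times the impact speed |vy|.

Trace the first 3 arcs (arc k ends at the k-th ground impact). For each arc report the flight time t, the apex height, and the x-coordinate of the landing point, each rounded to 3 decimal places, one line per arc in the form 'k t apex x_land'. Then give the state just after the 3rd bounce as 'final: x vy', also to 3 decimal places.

Arc 1: start y=14.920, vy=17.090 → t=4.211, apex=29.821, x_land=37.982, impact vy=-24.176
  bounce: vy ← 0.52·24.176 = 12.572
Arc 2: start y=0.000, vy=12.572 → t=2.566, apex=8.064, x_land=61.124, impact vy=-12.572
  bounce: vy ← 0.52·12.572 = 6.537
Arc 3: start y=0.000, vy=6.537 → t=1.334, apex=2.180, x_land=73.158, impact vy=-6.537
  bounce: vy ← 0.52·6.537 = 3.399

1 4.211 29.821 37.982
2 2.566 8.064 61.124
3 1.334 2.180 73.158
final: 73.158 3.399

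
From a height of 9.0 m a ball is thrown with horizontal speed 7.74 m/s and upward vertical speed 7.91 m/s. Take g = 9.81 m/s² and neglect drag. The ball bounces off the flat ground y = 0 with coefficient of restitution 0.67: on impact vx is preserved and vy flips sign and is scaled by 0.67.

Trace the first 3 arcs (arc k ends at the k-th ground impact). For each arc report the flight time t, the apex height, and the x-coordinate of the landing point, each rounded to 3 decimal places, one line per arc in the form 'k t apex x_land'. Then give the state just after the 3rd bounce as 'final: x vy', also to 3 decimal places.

Arc 1: start y=9.000, vy=7.910 → t=2.383, apex=12.189, x_land=18.442, impact vy=-15.464
  bounce: vy ← 0.67·15.464 = 10.361
Arc 2: start y=0.000, vy=10.361 → t=2.112, apex=5.472, x_land=34.792, impact vy=-10.361
  bounce: vy ← 0.67·10.361 = 6.942
Arc 3: start y=0.000, vy=6.942 → t=1.415, apex=2.456, x_land=45.746, impact vy=-6.942
  bounce: vy ← 0.67·6.942 = 4.651

1 2.383 12.189 18.442
2 2.112 5.472 34.792
3 1.415 2.456 45.746
final: 45.746 4.651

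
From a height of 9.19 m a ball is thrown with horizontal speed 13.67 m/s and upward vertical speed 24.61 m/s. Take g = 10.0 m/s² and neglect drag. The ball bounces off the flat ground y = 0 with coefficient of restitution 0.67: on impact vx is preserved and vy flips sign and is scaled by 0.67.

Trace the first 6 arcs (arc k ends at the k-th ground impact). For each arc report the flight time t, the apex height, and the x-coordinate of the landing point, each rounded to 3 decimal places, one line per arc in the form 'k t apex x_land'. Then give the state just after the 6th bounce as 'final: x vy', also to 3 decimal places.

Arc 1: start y=9.190, vy=24.610 → t=5.271, apex=39.473, x_land=72.051, impact vy=-28.097
  bounce: vy ← 0.67·28.097 = 18.825
Arc 2: start y=0.000, vy=18.825 → t=3.765, apex=17.719, x_land=123.519, impact vy=-18.825
  bounce: vy ← 0.67·18.825 = 12.613
Arc 3: start y=0.000, vy=12.613 → t=2.523, apex=7.954, x_land=158.002, impact vy=-12.613
  bounce: vy ← 0.67·12.613 = 8.451
Arc 4: start y=0.000, vy=8.451 → t=1.690, apex=3.571, x_land=181.106, impact vy=-8.451
  bounce: vy ← 0.67·8.451 = 5.662
Arc 5: start y=0.000, vy=5.662 → t=1.132, apex=1.603, x_land=196.586, impact vy=-5.662
  bounce: vy ← 0.67·5.662 = 3.793
Arc 6: start y=0.000, vy=3.793 → t=0.759, apex=0.720, x_land=206.957, impact vy=-3.793
  bounce: vy ← 0.67·3.793 = 2.542

1 5.271 39.473 72.051
2 3.765 17.719 123.519
3 2.523 7.954 158.002
4 1.690 3.571 181.106
5 1.132 1.603 196.586
6 0.759 0.720 206.957
final: 206.957 2.542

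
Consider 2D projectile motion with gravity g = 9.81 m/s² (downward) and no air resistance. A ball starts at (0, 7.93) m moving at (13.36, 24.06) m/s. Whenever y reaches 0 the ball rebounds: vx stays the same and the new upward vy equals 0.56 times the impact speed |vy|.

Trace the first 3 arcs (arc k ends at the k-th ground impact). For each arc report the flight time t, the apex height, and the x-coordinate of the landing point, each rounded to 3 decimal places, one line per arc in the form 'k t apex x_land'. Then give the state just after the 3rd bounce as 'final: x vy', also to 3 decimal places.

Arc 1: start y=7.930, vy=24.060 → t=5.215, apex=37.435, x_land=69.675, impact vy=-27.101
  bounce: vy ← 0.56·27.101 = 15.177
Arc 2: start y=0.000, vy=15.177 → t=3.094, apex=11.740, x_land=111.012, impact vy=-15.177
  bounce: vy ← 0.56·15.177 = 8.499
Arc 3: start y=0.000, vy=8.499 → t=1.733, apex=3.682, x_land=134.161, impact vy=-8.499
  bounce: vy ← 0.56·8.499 = 4.759

1 5.215 37.435 69.675
2 3.094 11.740 111.012
3 1.733 3.682 134.161
final: 134.161 4.759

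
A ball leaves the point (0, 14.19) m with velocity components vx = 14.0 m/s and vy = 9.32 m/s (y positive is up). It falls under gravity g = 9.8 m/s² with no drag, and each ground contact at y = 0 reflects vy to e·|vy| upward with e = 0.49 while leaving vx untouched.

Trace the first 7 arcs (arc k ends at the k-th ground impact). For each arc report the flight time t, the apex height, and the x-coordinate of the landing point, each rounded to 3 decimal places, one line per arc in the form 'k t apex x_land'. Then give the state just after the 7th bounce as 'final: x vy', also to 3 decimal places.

Arc 1: start y=14.190, vy=9.320 → t=2.900, apex=18.622, x_land=40.607, impact vy=-19.105
  bounce: vy ← 0.49·19.105 = 9.361
Arc 2: start y=0.000, vy=9.361 → t=1.910, apex=4.471, x_land=67.353, impact vy=-9.361
  bounce: vy ← 0.49·9.361 = 4.587
Arc 3: start y=0.000, vy=4.587 → t=0.936, apex=1.074, x_land=80.459, impact vy=-4.587
  bounce: vy ← 0.49·4.587 = 2.248
Arc 4: start y=0.000, vy=2.248 → t=0.459, apex=0.258, x_land=86.881, impact vy=-2.248
  bounce: vy ← 0.49·2.248 = 1.101
Arc 5: start y=0.000, vy=1.101 → t=0.225, apex=0.062, x_land=90.027, impact vy=-1.101
  bounce: vy ← 0.49·1.101 = 0.540
Arc 6: start y=0.000, vy=0.540 → t=0.110, apex=0.015, x_land=91.569, impact vy=-0.540
  bounce: vy ← 0.49·0.540 = 0.264
Arc 7: start y=0.000, vy=0.264 → t=0.054, apex=0.004, x_land=92.325, impact vy=-0.264
  bounce: vy ← 0.49·0.264 = 0.130

1 2.900 18.622 40.607
2 1.910 4.471 67.353
3 0.936 1.074 80.459
4 0.459 0.258 86.881
5 0.225 0.062 90.027
6 0.110 0.015 91.569
7 0.054 0.004 92.325
final: 92.325 0.130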